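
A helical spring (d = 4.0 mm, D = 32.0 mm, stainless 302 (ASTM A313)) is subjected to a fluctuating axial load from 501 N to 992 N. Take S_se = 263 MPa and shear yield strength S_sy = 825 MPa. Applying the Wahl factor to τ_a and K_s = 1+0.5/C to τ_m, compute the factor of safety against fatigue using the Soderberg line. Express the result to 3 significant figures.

C = D/d = 32.0/4.0 = 8.0000; K_W = (4C−1)/(4C−4)+0.615/C = 1.1840; K_s = 1+0.5/C = 1.0625
F_a = (F_max−F_min)/2 = 245.5 N; F_m = (F_max+F_min)/2 = 746.5 N
τ_a = K_W·8F_aD/(πd³) = 1.1840 × 312.58 = 370.1 MPa
τ_m = K_s·8F_mD/(πd³) = 1.0625 × 950.47 = 1009.9 MPa
Soderberg: 1/n_f = τ_a/S_se + τ_m/S_sy = 370.1/263 + 1009.9/825 = 1.40723 + 1.22409 = 2.6313
n_f = 1/2.6313 = 0.38

0.380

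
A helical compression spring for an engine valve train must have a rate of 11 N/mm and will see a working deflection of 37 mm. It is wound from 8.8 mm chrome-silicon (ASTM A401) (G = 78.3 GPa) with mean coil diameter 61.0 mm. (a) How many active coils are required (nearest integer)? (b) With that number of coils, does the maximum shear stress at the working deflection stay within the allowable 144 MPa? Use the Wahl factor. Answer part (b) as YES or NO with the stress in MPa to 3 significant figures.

(a) 24 coils; (b) YES, τ_max = 110 MPa

N_a = Gd⁴/(8D³k) = (78.3×10³)(8.8⁴)/(8·61.0³·11) = 23.51 → N_a = 24
Actual rate k = Gd⁴/(8D³·24) = 10.775 N/mm
Working load F = kδ = 10.775·37 = 398.66 N
C = 61.0/8.8 = 6.9318; K_W = (4C−1)/(4C−4)+0.615/C = 1.2152
τ_max = K_W·8FD/(πd³) = 1.2152·90.871 = 110.42 MPa
τ_max ≤ 144 MPa → acceptable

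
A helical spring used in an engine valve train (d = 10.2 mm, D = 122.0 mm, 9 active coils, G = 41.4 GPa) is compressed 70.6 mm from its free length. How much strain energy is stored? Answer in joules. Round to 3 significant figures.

k = Gd⁴/(8D³N_a) = (41.4×10³)(10.2⁴)/(8·122.0³·9) = 3.4276 N/mm
U = ½kδ² = 0.5 × 3.4276 × 70.6² = 8542.2 N·mm = 8.5422 J

8.54 J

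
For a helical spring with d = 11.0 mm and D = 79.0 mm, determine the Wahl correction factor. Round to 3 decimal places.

C = D/d = 79.0/11.0 = 7.1818
K_W = (4C−1)/(4C−4) + 0.615/C = 27.727/24.727 + 0.0856 = 1.2070

1.207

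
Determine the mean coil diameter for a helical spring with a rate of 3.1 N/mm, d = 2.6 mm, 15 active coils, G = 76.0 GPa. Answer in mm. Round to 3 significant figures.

D = (Gd⁴/(8N_a·k))^(1/3) = (76.0×10³·2.6⁴/(8·15·3.1))^(1/3)
  = (9336.07)^(1/3) = 21.0566 mm

21.1 mm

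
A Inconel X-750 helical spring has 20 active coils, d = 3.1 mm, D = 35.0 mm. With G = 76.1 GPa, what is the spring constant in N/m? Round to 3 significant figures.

k = Gd⁴/(8D³N_a) = (76.1×10³ × 3.1⁴) / (8 × 35.0³ × 20)
  = 7.02799e+06 / 6.86e+06 = 1.0245 N/mm = 1024.5 N/m

1020 N/m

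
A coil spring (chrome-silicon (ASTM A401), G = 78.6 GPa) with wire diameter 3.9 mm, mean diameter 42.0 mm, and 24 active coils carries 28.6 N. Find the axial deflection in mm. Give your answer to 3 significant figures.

22.4 mm

k = Gd⁴/(8D³N_a) = (78.6×10³)(3.9⁴)/(8·42.0³·24) = 1.2783 N/mm
δ = F/k = 28.6 / 1.2783 = 22.374 mm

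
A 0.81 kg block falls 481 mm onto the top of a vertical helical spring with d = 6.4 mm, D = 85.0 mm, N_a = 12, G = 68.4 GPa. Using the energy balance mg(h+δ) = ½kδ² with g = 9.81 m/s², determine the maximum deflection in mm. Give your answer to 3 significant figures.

66.9 mm

k = Gd⁴/(8D³N_a) = (68.4×10³)(6.4⁴)/(8·85.0³·12) = 1.9465 N/mm
W = mg = 0.81 × 9.81 = 7.9461 N
½kδ² − Wδ − Wh = 0 → δ = (W + √(W² + 2kWh))/k
δ = (7.9461 + √(63.141 + 14879.1))/1.9465 = (7.9461 + 122.24)/1.9465 = 66.882 mm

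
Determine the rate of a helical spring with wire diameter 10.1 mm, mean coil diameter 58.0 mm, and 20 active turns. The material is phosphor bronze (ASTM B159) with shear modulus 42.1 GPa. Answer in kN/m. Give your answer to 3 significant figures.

14.0 kN/m

k = Gd⁴/(8D³N_a) = (42.1×10³ × 10.1⁴) / (8 × 58.0³ × 20)
  = 4.38094e+08 / 3.12179e+07 = 14.033 N/mm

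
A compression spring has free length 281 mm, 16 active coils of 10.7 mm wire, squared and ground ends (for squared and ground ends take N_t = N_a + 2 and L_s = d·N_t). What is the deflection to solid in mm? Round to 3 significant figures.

88.4 mm

N_t = 18; L_s = 10.7·18 = 192.6 mm
δ_solid = L₀ − L_s = 281 − 192.6 = 88.4 mm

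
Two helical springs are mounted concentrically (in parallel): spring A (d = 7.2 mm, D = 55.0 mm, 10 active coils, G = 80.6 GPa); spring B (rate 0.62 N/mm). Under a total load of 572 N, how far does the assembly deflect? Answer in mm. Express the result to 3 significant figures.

33.9 mm

k_A = Gd⁴/(8D³N_a) = (80.6×10³)(7.2⁴)/(8·55.0³·10) = 16.274 N/mm
Parallel: k_eq = 16.274 + 0.62 = 16.894 N/mm
δ = F/k_eq = 572/16.894 = 33.859 mm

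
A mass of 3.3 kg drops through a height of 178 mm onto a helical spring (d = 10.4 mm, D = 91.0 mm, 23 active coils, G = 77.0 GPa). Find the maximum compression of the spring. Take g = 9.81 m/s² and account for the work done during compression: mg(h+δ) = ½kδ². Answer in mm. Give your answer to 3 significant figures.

47.4 mm

k = Gd⁴/(8D³N_a) = (77.0×10³)(10.4⁴)/(8·91.0³·23) = 6.4965 N/mm
W = mg = 3.3 × 9.81 = 32.373 N
½kδ² − Wδ − Wh = 0 → δ = (W + √(W² + 2kWh))/k
δ = (32.373 + √(1048 + 74871.2))/6.4965 = (32.373 + 275.53)/6.4965 = 47.396 mm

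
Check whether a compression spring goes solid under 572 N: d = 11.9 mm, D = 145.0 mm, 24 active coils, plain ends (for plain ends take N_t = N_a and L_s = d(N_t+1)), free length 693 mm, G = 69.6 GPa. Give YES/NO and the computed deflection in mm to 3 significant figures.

k = Gd⁴/(8D³N_a) = (69.6×10³)(11.9⁴)/(8·145.0³·24) = 2.3845 N/mm
N_t = 24; L_s = 11.9·25 = 297.5 mm; δ_solid = L₀ − L_s = 693 − 297.5 = 395.5 mm
δ = F/k = 572/2.3845 = 239.89 mm
δ < δ_solid → spring does not go solid

NO, δ = 240 mm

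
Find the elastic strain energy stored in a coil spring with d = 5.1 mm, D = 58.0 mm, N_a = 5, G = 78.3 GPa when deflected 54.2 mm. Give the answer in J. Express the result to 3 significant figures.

k = Gd⁴/(8D³N_a) = (78.3×10³)(5.1⁴)/(8·58.0³·5) = 6.7873 N/mm
U = ½kδ² = 0.5 × 6.7873 × 54.2² = 9969.4 N·mm = 9.9694 J

9.97 J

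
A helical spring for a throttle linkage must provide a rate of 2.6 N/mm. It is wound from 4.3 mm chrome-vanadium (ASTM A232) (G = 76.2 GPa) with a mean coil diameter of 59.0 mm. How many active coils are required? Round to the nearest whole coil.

N_a = Gd⁴/(8D³k) = (76.2×10³ × 4.3⁴)/(8 × 59.0³ × 2.6)
    = 2.60513e+07 / 4.27188e+06 = 6.098 → 6 coils

6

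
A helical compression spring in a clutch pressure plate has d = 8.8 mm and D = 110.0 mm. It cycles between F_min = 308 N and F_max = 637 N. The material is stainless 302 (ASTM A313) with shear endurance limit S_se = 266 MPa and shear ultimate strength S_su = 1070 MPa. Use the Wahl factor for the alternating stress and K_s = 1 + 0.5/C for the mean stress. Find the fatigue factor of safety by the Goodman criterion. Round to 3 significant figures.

C = D/d = 110.0/8.8 = 12.5000; K_W = (4C−1)/(4C−4)+0.615/C = 1.1144; K_s = 1+0.5/C = 1.0400
F_a = (F_max−F_min)/2 = 164.5 N; F_m = (F_max+F_min)/2 = 472.5 N
τ_a = K_W·8F_aD/(πd³) = 1.1144 × 67.616 = 75.353 MPa
τ_m = K_s·8F_mD/(πd³) = 1.0400 × 194.22 = 201.99 MPa
Goodman: 1/n_f = τ_a/S_se + τ_m/S_su = 75.353/266 + 201.99/1070 = 0.28328 + 0.18877 = 0.47205
n_f = 1/0.47205 = 2.118

2.12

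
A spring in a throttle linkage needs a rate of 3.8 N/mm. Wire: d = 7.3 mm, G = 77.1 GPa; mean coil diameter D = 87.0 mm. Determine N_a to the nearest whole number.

11

N_a = Gd⁴/(8D³k) = (77.1×10³ × 7.3⁴)/(8 × 87.0³ × 3.8)
    = 2.1895e+08 / 2.00185e+07 = 10.94 → 11 coils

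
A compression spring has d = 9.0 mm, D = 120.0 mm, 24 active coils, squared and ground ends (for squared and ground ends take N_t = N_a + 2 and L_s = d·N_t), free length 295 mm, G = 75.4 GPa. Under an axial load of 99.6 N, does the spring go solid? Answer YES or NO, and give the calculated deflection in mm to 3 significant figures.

YES, δ = 66.8 mm

k = Gd⁴/(8D³N_a) = (75.4×10³)(9.0⁴)/(8·120.0³·24) = 1.4911 N/mm
N_t = 26; L_s = 9.0·26 = 234 mm; δ_solid = L₀ − L_s = 295 − 234 = 61 mm
δ = F/k = 99.6/1.4911 = 66.798 mm
δ ≥ δ_solid → spring goes solid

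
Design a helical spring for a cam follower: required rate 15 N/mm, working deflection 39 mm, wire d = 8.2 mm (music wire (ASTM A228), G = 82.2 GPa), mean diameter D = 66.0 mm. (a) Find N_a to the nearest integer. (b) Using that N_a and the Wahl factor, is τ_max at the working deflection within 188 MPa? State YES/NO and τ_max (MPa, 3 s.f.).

N_a = Gd⁴/(8D³k) = (82.2×10³)(8.2⁴)/(8·66.0³·15) = 10.77 → N_a = 11
Actual rate k = Gd⁴/(8D³·11) = 14.69 N/mm
Working load F = kδ = 14.69·39 = 572.9 N
C = 66.0/8.2 = 8.0488; K_W = (4C−1)/(4C−4)+0.615/C = 1.1828
τ_max = K_W·8FD/(πd³) = 1.1828·174.63 = 206.55 MPa
τ_max > 188 MPa → exceeds allowable

(a) 11 coils; (b) NO, τ_max = 207 MPa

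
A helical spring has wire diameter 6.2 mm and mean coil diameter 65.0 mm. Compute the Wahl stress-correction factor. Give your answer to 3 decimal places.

1.138

C = D/d = 65.0/6.2 = 10.4839
K_W = (4C−1)/(4C−4) + 0.615/C = 40.935/37.935 + 0.0587 = 1.1377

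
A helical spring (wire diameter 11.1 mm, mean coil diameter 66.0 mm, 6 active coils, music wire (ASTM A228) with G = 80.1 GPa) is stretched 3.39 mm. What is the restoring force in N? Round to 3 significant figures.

299 N

k = Gd⁴/(8D³N_a) = (80.1×10³)(11.1⁴)/(8·66.0³·6) = 88.115 N/mm
F = k·δ = 88.115 × 3.39 = 298.71 N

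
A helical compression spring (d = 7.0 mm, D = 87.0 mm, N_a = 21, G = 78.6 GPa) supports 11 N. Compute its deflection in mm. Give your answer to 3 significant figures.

k = Gd⁴/(8D³N_a) = (78.6×10³)(7.0⁴)/(8·87.0³·21) = 1.7059 N/mm
δ = F/k = 11 / 1.7059 = 6.4483 mm

6.45 mm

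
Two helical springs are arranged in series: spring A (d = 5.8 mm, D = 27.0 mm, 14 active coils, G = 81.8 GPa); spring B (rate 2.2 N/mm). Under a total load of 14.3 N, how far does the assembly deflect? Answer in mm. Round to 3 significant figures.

6.84 mm

k_A = Gd⁴/(8D³N_a) = (81.8×10³)(5.8⁴)/(8·27.0³·14) = 41.991 N/mm
Series: 1/k_eq = 1/41.991 + 1/2.2 = 0.47836; k_eq = 2.0905 N/mm
δ = F/k_eq = 14.3/2.0905 = 6.8405 mm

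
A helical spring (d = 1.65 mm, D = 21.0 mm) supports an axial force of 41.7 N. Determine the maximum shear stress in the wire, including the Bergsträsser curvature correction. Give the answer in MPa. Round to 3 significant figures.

548 MPa

Spring index C = D/d = 21.0/1.65 = 12.7273
K_B = (4C+2)/(4C−3) = 52.909/47.909 = 1.1044
τ₀ = 8FD/(πd³) = 8·41.7·21.0/(π·1.65³) = 7005.6/14.112 = 496.41 MPa
τ_max = K·τ₀ = 1.1044 × 496.41 = 548.22 MPa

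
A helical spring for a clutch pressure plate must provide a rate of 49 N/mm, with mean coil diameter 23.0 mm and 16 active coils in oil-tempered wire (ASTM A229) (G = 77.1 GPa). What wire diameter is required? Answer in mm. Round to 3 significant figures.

d = (8D³N_a·k / G)^(1/4) = (8·23.0³·16·49 / (77.1×10³))^0.25
  = (989.77)^0.25 = 5.6090 mm

5.61 mm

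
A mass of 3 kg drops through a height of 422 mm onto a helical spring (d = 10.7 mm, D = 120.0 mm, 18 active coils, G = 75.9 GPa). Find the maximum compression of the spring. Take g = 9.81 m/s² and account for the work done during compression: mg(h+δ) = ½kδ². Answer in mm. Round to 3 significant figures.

k = Gd⁴/(8D³N_a) = (75.9×10³)(10.7⁴)/(8·120.0³·18) = 3.9983 N/mm
W = mg = 3 × 9.81 = 29.43 N
½kδ² − Wδ − Wh = 0 → δ = (W + √(W² + 2kWh))/k
δ = (29.43 + √(866.12 + 99312.4))/3.9983 = (29.43 + 316.51)/3.9983 = 86.523 mm

86.5 mm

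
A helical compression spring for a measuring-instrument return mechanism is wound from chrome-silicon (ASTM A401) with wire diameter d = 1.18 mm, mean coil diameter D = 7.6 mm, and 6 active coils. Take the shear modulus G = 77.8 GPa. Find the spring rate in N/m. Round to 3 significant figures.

k = Gd⁴/(8D³N_a) = (77.8×10³ × 1.18⁴) / (8 × 7.6³ × 6)
  = 150837 / 21070.8 = 7.1586 N/mm = 7158.6 N/m

7160 N/m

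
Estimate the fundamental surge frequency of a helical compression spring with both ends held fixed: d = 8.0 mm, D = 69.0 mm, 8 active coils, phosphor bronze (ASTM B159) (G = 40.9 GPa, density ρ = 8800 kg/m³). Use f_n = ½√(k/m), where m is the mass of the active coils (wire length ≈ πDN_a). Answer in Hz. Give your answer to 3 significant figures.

k = Gd⁴/(8D³N_a) = (40.9×10³)(8.0⁴)/(8·69.0³·8) = 7.9681 N/mm = 7968.1 N/m
Wire length L = πDN_a = π·69.0·8 = 1734.2 mm
m = ρ·(πd²/4)·L = 8800 × 50.265×10⁻⁶ m² × 1.7342 m = 0.76708 kg
f_n = ½√(k/m) = 0.5·√(7968.1/0.76708) = 0.5·√(10388) = 50.96 Hz

51.0 Hz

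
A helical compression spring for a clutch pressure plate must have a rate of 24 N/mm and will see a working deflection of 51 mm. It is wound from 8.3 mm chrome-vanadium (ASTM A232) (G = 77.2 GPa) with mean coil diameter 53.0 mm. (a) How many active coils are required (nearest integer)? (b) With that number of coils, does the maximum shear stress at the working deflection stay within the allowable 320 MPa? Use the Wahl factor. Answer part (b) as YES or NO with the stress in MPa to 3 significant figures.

(a) 13 coils; (b) NO, τ_max = 352 MPa

N_a = Gd⁴/(8D³k) = (77.2×10³)(8.3⁴)/(8·53.0³·24) = 12.82 → N_a = 13
Actual rate k = Gd⁴/(8D³·13) = 23.663 N/mm
Working load F = kδ = 23.663·51 = 1206.8 N
C = 53.0/8.3 = 6.3855; K_W = (4C−1)/(4C−4)+0.615/C = 1.2356
τ_max = K_W·8FD/(πd³) = 1.2356·284.85 = 351.96 MPa
τ_max > 320 MPa → exceeds allowable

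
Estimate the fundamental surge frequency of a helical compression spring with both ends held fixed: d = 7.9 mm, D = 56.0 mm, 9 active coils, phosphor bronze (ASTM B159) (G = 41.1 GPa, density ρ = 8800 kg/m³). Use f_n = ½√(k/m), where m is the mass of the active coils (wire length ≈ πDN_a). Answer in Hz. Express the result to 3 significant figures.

68.1 Hz

k = Gd⁴/(8D³N_a) = (41.1×10³)(7.9⁴)/(8·56.0³·9) = 12.661 N/mm = 12661 N/m
Wire length L = πDN_a = π·56.0·9 = 1583.4 mm
m = ρ·(πd²/4)·L = 8800 × 49.017×10⁻⁶ m² × 1.5834 m = 0.68298 kg
f_n = ½√(k/m) = 0.5·√(12661/0.68298) = 0.5·√(18537) = 68.076 Hz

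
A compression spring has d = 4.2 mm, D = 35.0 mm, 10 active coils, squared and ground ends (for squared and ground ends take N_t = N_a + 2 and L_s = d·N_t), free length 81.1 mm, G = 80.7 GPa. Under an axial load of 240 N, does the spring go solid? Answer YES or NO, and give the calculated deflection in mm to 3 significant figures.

YES, δ = 32.8 mm

k = Gd⁴/(8D³N_a) = (80.7×10³)(4.2⁴)/(8·35.0³·10) = 7.3211 N/mm
N_t = 12; L_s = 4.2·12 = 50.4 mm; δ_solid = L₀ − L_s = 81.1 − 50.4 = 30.7 mm
δ = F/k = 240/7.3211 = 32.782 mm
δ ≥ δ_solid → spring goes solid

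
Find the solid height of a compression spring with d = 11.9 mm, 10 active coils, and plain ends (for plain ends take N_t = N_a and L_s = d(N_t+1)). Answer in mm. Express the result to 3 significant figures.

plain ends: N_t = N_a = 10
L_s = d·(N_t+1) = 11.9 × 11 = 130.9 mm

131 mm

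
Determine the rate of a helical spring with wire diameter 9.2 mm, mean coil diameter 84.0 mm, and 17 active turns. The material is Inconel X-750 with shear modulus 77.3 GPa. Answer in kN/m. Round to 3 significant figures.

6.87 kN/m

k = Gd⁴/(8D³N_a) = (77.3×10³ × 9.2⁴) / (8 × 84.0³ × 17)
  = 5.53772e+08 / 8.06077e+07 = 6.87 N/mm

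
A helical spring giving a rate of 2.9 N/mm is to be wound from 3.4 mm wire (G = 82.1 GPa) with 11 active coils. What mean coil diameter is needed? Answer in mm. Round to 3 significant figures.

35.0 mm

D = (Gd⁴/(8N_a·k))^(1/3) = (82.1×10³·3.4⁴/(8·11·2.9))^(1/3)
  = (42991.1)^(1/3) = 35.0316 mm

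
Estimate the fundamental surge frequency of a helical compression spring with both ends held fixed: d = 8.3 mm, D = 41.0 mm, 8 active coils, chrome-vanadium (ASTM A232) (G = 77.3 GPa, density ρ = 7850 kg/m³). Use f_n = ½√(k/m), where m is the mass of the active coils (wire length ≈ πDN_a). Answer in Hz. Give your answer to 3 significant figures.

218 Hz

k = Gd⁴/(8D³N_a) = (77.3×10³)(8.3⁴)/(8·41.0³·8) = 83.169 N/mm = 83169 N/m
Wire length L = πDN_a = π·41.0·8 = 1030.4 mm
m = ρ·(πd²/4)·L = 7850 × 54.106×10⁻⁶ m² × 1.0304 m = 0.43766 kg
f_n = ½√(k/m) = 0.5·√(83169/0.43766) = 0.5·√(1.9003e+05) = 217.96 Hz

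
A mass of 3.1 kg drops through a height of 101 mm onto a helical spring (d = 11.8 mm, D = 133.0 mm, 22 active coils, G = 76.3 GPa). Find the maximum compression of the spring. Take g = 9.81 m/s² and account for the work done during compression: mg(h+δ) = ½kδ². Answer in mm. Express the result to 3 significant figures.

k = Gd⁴/(8D³N_a) = (76.3×10³)(11.8⁴)/(8·133.0³·22) = 3.5726 N/mm
W = mg = 3.1 × 9.81 = 30.411 N
½kδ² − Wδ − Wh = 0 → δ = (W + √(W² + 2kWh))/k
δ = (30.411 + √(924.83 + 21946.6))/3.5726 = (30.411 + 151.23)/3.5726 = 50.844 mm

50.8 mm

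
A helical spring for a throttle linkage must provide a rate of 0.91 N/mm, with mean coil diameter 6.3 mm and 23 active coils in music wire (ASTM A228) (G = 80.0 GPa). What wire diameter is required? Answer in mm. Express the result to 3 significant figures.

d = (8D³N_a·k / G)^(1/4) = (8·6.3³·23·0.91 / (80.0×10³))^0.25
  = (0.52335)^0.25 = 0.8505 mm

0.851 mm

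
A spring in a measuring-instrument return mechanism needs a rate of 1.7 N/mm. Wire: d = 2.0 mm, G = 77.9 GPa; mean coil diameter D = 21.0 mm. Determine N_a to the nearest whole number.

N_a = Gd⁴/(8D³k) = (77.9×10³ × 2.0⁴)/(8 × 21.0³ × 1.7)
    = 1.2464e+06 / 125950 = 9.896 → 10 coils

10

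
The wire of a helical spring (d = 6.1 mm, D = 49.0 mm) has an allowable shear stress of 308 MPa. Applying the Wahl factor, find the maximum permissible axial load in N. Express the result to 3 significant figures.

474 N

C = D/d = 49.0/6.1 = 8.0328
K_W = (4C−1)/(4C−4) + 0.615/C = 31.131/28.131 + 0.0766 = 1.1832
τ_max = K·8FD/(πd³) → F_max = τ_allow·πd³/(8DK)
F_max = 308·π·6.1³/(8·49.0·1.1832) = 2.1963e+05/463.82 = 473.53 N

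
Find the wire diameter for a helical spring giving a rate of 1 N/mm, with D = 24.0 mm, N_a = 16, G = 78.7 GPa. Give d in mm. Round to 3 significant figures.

d = (8D³N_a·k / G)^(1/4) = (8·24.0³·16·1 / (78.7×10³))^0.25
  = (22.484)^0.25 = 2.1775 mm

2.18 mm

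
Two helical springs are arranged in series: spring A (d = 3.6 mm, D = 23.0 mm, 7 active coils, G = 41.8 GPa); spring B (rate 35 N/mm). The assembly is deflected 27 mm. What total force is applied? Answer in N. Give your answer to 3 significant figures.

k_A = Gd⁴/(8D³N_a) = (41.8×10³)(3.6⁴)/(8·23.0³·7) = 10.304 N/mm
Series: 1/k_eq = 1/10.304 + 1/35 = 0.12562; k_eq = 7.9606 N/mm
F = k_eq·δ = 7.9606·27 = 214.94 N

215 N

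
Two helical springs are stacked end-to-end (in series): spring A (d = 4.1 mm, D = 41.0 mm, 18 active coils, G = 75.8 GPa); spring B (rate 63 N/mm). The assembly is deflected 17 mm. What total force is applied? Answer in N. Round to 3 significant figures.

k_A = Gd⁴/(8D³N_a) = (75.8×10³)(4.1⁴)/(8·41.0³·18) = 2.1582 N/mm
Series: 1/k_eq = 1/2.1582 + 1/63 = 0.47922; k_eq = 2.0867 N/mm
F = k_eq·δ = 2.0867·17 = 35.474 N

35.5 N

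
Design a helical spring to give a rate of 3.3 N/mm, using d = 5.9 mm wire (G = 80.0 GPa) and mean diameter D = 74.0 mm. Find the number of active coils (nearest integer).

9

N_a = Gd⁴/(8D³k) = (80.0×10³ × 5.9⁴)/(8 × 74.0³ × 3.3)
    = 9.69389e+07 / 1.06979e+07 = 9.061 → 9 coils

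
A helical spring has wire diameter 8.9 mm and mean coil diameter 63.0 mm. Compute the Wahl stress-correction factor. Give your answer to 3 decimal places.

C = D/d = 63.0/8.9 = 7.0787
K_W = (4C−1)/(4C−4) + 0.615/C = 27.315/24.315 + 0.0869 = 1.2103

1.210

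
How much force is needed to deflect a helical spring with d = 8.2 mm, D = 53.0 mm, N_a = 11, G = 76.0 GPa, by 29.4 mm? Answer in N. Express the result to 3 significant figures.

771 N

k = Gd⁴/(8D³N_a) = (76.0×10³)(8.2⁴)/(8·53.0³·11) = 26.228 N/mm
F = k·δ = 26.228 × 29.4 = 771.09 N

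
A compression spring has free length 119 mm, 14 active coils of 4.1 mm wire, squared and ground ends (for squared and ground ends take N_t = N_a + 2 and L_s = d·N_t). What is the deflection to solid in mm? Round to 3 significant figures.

N_t = 16; L_s = 4.1·16 = 65.6 mm
δ_solid = L₀ − L_s = 119 − 65.6 = 53.4 mm

53.4 mm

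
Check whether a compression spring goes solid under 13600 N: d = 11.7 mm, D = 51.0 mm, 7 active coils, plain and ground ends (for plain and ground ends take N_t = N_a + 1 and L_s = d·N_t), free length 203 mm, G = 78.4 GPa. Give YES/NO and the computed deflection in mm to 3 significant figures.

k = Gd⁴/(8D³N_a) = (78.4×10³)(11.7⁴)/(8·51.0³·7) = 197.77 N/mm
N_t = 8; L_s = 11.7·8 = 93.6 mm; δ_solid = L₀ − L_s = 203 − 93.6 = 109.4 mm
δ = F/k = 13600/197.77 = 68.767 mm
δ < δ_solid → spring does not go solid

NO, δ = 68.8 mm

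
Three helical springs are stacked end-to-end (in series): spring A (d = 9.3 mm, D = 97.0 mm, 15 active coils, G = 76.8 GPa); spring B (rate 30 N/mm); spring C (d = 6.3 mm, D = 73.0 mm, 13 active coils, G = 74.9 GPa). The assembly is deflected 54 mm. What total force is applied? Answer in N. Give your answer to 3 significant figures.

k_A = Gd⁴/(8D³N_a) = (76.8×10³)(9.3⁴)/(8·97.0³·15) = 5.2456 N/mm
k_C = Gd⁴/(8D³N_a) = (74.9×10³)(6.3⁴)/(8·73.0³·13) = 2.9164 N/mm
Series: 1/k_eq = 1/5.2456 + 1/30 + 1/2.9164 = 0.56686; k_eq = 1.7641 N/mm
F = k_eq·δ = 1.7641·54 = 95.261 N

95.3 N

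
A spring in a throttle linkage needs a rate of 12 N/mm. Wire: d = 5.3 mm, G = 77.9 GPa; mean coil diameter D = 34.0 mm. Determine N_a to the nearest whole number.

16

N_a = Gd⁴/(8D³k) = (77.9×10³ × 5.3⁴)/(8 × 34.0³ × 12)
    = 6.14668e+07 / 3.77318e+06 = 16.29 → 16 coils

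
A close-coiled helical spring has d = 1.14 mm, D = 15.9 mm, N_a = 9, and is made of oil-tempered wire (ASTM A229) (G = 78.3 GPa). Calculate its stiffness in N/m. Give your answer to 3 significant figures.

457 N/m

k = Gd⁴/(8D³N_a) = (78.3×10³ × 1.14⁴) / (8 × 15.9³ × 9)
  = 132246 / 289417 = 0.45694 N/mm = 456.94 N/m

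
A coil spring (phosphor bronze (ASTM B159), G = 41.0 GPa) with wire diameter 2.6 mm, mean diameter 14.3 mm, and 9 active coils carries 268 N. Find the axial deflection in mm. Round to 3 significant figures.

k = Gd⁴/(8D³N_a) = (41.0×10³)(2.6⁴)/(8·14.3³·9) = 8.8989 N/mm
δ = F/k = 268 / 8.8989 = 30.116 mm

30.1 mm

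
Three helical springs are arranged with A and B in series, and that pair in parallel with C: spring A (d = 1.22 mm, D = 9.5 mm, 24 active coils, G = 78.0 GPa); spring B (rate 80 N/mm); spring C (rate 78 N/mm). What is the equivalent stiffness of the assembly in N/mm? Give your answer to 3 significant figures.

k_A = Gd⁴/(8D³N_a) = (78.0×10³)(1.22⁴)/(8·9.5³·24) = 1.0497 N/mm
Springs A,B series: k_AB = 1/(1/1.0497+1/80) = 1.0361 N/mm; parallel with C: k_eq = 1.0361+78 = 79.036 N/mm

79.0 N/mm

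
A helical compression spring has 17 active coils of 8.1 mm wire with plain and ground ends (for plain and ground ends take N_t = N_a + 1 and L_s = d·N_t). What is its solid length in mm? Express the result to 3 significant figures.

146 mm

plain and ground ends: N_t = N_a + 1 = 17 + 1 = 18
L_s = d·N_t = 8.1 × 18 = 145.8 mm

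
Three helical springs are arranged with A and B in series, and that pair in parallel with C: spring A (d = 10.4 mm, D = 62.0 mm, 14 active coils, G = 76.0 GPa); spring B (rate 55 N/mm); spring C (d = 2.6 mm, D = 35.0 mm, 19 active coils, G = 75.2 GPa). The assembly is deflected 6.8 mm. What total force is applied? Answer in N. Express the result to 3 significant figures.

145 N

k_A = Gd⁴/(8D³N_a) = (76.0×10³)(10.4⁴)/(8·62.0³·14) = 33.308 N/mm
k_C = Gd⁴/(8D³N_a) = (75.2×10³)(2.6⁴)/(8·35.0³·19) = 0.52731 N/mm
Springs A,B series: k_AB = 1/(1/33.308+1/55) = 20.745 N/mm; parallel with C: k_eq = 20.745+0.52731 = 21.272 N/mm
F = k_eq·δ = 21.272·6.8 = 144.65 N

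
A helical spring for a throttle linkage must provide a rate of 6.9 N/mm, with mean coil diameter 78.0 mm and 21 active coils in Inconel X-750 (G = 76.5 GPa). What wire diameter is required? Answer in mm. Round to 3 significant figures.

d = (8D³N_a·k / G)^(1/4) = (8·78.0³·21·6.9 / (76.5×10³))^0.25
  = (7190.9)^0.25 = 9.2086 mm

9.21 mm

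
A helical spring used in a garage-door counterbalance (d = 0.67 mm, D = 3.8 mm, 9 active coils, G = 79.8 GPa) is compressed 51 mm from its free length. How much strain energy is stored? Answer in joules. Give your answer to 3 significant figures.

k = Gd⁴/(8D³N_a) = (79.8×10³)(0.67⁴)/(8·3.8³·9) = 4.0702 N/mm
U = ½kδ² = 0.5 × 4.0702 × 51² = 5293.3 N·mm = 5.2933 J

5.29 J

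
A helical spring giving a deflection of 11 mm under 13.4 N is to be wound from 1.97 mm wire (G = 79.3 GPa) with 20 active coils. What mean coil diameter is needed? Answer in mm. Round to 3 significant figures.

18.3 mm

Required rate k = F/δ = 13.4/11 = 1.2182 N/mm
D = (Gd⁴/(8N_a·k))^(1/3) = (79.3×10³·1.97⁴/(8·20·1.2182))^(1/3)
  = (6127.82)^(1/3) = 18.2993 mm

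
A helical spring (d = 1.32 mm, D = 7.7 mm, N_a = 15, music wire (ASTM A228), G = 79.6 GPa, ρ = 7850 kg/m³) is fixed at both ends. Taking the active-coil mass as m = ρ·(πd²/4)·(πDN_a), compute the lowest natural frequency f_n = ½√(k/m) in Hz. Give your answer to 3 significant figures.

532 Hz

k = Gd⁴/(8D³N_a) = (79.6×10³)(1.32⁴)/(8·7.7³·15) = 4.4112 N/mm = 4411.2 N/m
Wire length L = πDN_a = π·7.7·15 = 362.85 mm
m = ρ·(πd²/4)·L = 7850 × 1.3685×10⁻⁶ m² × 0.36285 m = 0.003898 kg
f_n = ½√(k/m) = 0.5·√(4411.2/0.003898) = 0.5·√(1.1317e+06) = 531.9 Hz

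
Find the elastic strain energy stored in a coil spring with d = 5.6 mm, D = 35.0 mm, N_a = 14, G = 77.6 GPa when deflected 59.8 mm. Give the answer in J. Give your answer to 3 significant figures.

28.4 J

k = Gd⁴/(8D³N_a) = (77.6×10³)(5.6⁴)/(8·35.0³·14) = 15.892 N/mm
U = ½kδ² = 0.5 × 15.892 × 59.8² = 28416 N·mm = 28.416 J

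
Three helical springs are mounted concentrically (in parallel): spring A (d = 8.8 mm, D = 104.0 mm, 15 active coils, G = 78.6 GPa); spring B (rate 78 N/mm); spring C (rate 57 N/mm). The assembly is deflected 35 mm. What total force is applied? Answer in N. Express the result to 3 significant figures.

k_A = Gd⁴/(8D³N_a) = (78.6×10³)(8.8⁴)/(8·104.0³·15) = 3.492 N/mm
Parallel: k_eq = 3.492 + 78 + 57 = 138.49 N/mm
F = k_eq·δ = 138.49·35 = 4847.2 N

4850 N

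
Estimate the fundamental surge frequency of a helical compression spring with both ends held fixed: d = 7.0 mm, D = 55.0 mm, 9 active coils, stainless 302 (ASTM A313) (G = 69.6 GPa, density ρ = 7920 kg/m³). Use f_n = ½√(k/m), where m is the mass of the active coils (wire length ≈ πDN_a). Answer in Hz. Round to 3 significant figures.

85.8 Hz

k = Gd⁴/(8D³N_a) = (69.6×10³)(7.0⁴)/(8·55.0³·9) = 13.95 N/mm = 13950 N/m
Wire length L = πDN_a = π·55.0·9 = 1555.1 mm
m = ρ·(πd²/4)·L = 7920 × 38.485×10⁻⁶ m² × 1.5551 m = 0.47399 kg
f_n = ½√(k/m) = 0.5·√(13950/0.47399) = 0.5·√(29432) = 85.778 Hz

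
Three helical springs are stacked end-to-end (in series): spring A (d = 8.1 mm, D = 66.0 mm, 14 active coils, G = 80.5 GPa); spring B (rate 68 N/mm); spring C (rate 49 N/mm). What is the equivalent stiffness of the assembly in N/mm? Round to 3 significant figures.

7.81 N/mm

k_A = Gd⁴/(8D³N_a) = (80.5×10³)(8.1⁴)/(8·66.0³·14) = 10.762 N/mm
Series: 1/k_eq = 1/10.762 + 1/68 + 1/49 = 0.12804; k_eq = 7.8104 N/mm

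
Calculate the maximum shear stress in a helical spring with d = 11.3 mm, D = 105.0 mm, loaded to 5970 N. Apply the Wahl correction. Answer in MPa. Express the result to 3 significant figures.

Spring index C = D/d = 105.0/11.3 = 9.2920
K_W = (4C−1)/(4C−4) + 0.615/C = 36.168/33.168 + 0.0662 = 1.1566
τ₀ = 8FD/(πd³) = 8·5970·105.0/(π·11.3³) = 5.0148e+06/4533 = 1106.3 MPa
τ_max = K·τ₀ = 1.1566 × 1106.3 = 1279.6 MPa

1280 MPa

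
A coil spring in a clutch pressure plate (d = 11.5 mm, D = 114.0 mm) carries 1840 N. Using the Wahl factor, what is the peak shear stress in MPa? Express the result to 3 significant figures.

403 MPa

Spring index C = D/d = 114.0/11.5 = 9.9130
K_W = (4C−1)/(4C−4) + 0.615/C = 38.652/35.652 + 0.0620 = 1.1462
τ₀ = 8FD/(πd³) = 8·1840·114.0/(π·11.5³) = 1.67808e+06/4778 = 351.21 MPa
τ_max = K·τ₀ = 1.1462 × 351.21 = 402.55 MPa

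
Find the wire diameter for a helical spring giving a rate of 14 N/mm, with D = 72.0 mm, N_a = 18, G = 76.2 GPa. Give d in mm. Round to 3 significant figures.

d = (8D³N_a·k / G)^(1/4) = (8·72.0³·18·14 / (76.2×10³))^0.25
  = (9874.9)^0.25 = 9.9686 mm

9.97 mm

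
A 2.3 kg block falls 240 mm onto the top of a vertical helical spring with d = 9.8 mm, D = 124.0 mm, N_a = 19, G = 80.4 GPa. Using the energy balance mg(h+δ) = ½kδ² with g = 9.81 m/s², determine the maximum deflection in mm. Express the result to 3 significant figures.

74.5 mm

k = Gd⁴/(8D³N_a) = (80.4×10³)(9.8⁴)/(8·124.0³·19) = 2.5589 N/mm
W = mg = 2.3 × 9.81 = 22.563 N
½kδ² − Wδ − Wh = 0 → δ = (W + √(W² + 2kWh))/k
δ = (22.563 + √(509.09 + 27713.4))/2.5589 = (22.563 + 168)/2.5589 = 74.469 mm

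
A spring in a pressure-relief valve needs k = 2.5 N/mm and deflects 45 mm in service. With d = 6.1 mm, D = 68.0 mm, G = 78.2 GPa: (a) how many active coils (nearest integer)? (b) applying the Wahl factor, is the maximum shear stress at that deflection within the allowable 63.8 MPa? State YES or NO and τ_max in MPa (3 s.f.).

N_a = Gd⁴/(8D³k) = (78.2×10³)(6.1⁴)/(8·68.0³·2.5) = 17.22 → N_a = 17
Actual rate k = Gd⁴/(8D³·17) = 2.532 N/mm
Working load F = kδ = 2.532·45 = 113.94 N
C = 68.0/6.1 = 11.1475; K_W = (4C−1)/(4C−4)+0.615/C = 1.1291
τ_max = K_W·8FD/(πd³) = 1.1291·86.923 = 98.142 MPa
τ_max > 63.8 MPa → exceeds allowable

(a) 17 coils; (b) NO, τ_max = 98.1 MPa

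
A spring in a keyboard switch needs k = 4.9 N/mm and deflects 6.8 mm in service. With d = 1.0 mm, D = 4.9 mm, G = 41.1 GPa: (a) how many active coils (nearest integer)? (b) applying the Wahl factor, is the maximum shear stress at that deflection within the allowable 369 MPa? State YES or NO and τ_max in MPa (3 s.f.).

N_a = Gd⁴/(8D³k) = (41.1×10³)(1.0⁴)/(8·4.9³·4.9) = 8.912 → N_a = 9
Actual rate k = Gd⁴/(8D³·9) = 4.852 N/mm
Working load F = kδ = 4.852·6.8 = 32.994 N
C = 4.9/1.0 = 4.9000; K_W = (4C−1)/(4C−4)+0.615/C = 1.3178
τ_max = K_W·8FD/(πd³) = 1.3178·411.69 = 542.53 MPa
τ_max > 369 MPa → exceeds allowable

(a) 9 coils; (b) NO, τ_max = 543 MPa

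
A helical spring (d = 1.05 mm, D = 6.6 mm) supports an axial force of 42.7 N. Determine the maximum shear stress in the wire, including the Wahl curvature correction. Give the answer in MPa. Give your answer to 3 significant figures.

Spring index C = D/d = 6.6/1.05 = 6.2857
K_W = (4C−1)/(4C−4) + 0.615/C = 24.143/21.143 + 0.0978 = 1.2397
τ₀ = 8FD/(πd³) = 8·42.7·6.6/(π·1.05³) = 2254.56/3.6368 = 619.93 MPa
τ_max = K·τ₀ = 1.2397 × 619.93 = 768.55 MPa

769 MPa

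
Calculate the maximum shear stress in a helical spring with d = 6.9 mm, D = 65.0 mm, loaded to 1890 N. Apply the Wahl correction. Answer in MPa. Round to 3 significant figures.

1100 MPa

Spring index C = D/d = 65.0/6.9 = 9.4203
K_W = (4C−1)/(4C−4) + 0.615/C = 36.681/33.681 + 0.0653 = 1.1544
τ₀ = 8FD/(πd³) = 8·1890·65.0/(π·6.9³) = 982800/1032 = 952.29 MPa
τ_max = K·τ₀ = 1.1544 × 952.29 = 1099.3 MPa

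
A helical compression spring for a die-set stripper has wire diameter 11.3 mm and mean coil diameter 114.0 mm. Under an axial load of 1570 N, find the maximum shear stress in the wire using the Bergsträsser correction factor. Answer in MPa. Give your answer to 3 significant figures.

Spring index C = D/d = 114.0/11.3 = 10.0885
K_B = (4C+2)/(4C−3) = 42.354/37.354 = 1.1339
τ₀ = 8FD/(πd³) = 8·1570·114.0/(π·11.3³) = 1.43184e+06/4533 = 315.87 MPa
τ_max = K·τ₀ = 1.1339 × 315.87 = 358.15 MPa

358 MPa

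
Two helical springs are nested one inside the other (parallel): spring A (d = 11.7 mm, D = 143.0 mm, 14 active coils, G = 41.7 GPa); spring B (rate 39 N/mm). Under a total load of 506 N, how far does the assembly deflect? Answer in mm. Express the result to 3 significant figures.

k_A = Gd⁴/(8D³N_a) = (41.7×10³)(11.7⁴)/(8·143.0³·14) = 2.3859 N/mm
Parallel: k_eq = 2.3859 + 39 = 41.386 N/mm
δ = F/k_eq = 506/41.386 = 12.226 mm

12.2 mm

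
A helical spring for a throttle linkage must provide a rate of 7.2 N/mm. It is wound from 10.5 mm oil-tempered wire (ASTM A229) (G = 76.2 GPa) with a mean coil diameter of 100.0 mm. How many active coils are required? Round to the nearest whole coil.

16

N_a = Gd⁴/(8D³k) = (76.2×10³ × 10.5⁴)/(8 × 100.0³ × 7.2)
    = 9.26216e+08 / 5.76e+07 = 16.08 → 16 coils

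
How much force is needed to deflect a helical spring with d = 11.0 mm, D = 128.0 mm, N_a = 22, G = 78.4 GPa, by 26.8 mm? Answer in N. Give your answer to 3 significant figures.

k = Gd⁴/(8D³N_a) = (78.4×10³)(11.0⁴)/(8·128.0³·22) = 3.1099 N/mm
F = k·δ = 3.1099 × 26.8 = 83.345 N

83.3 N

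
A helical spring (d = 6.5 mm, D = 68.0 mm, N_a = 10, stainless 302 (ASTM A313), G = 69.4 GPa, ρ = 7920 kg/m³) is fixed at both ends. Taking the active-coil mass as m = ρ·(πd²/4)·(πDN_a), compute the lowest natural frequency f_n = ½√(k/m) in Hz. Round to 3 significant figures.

k = Gd⁴/(8D³N_a) = (69.4×10³)(6.5⁴)/(8·68.0³·10) = 4.9249 N/mm = 4924.9 N/m
Wire length L = πDN_a = π·68.0·10 = 2136.3 mm
m = ρ·(πd²/4)·L = 7920 × 33.183×10⁻⁶ m² × 2.1363 m = 0.56144 kg
f_n = ½√(k/m) = 0.5·√(4924.9/0.56144) = 0.5·√(8771.9) = 46.829 Hz

46.8 Hz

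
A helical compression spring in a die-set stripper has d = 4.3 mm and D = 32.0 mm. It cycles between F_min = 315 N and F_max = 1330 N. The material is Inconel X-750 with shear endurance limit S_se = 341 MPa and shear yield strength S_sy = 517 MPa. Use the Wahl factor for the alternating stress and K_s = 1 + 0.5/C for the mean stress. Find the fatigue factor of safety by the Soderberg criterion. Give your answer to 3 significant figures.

0.280

C = D/d = 32.0/4.3 = 7.4419; K_W = (4C−1)/(4C−4)+0.615/C = 1.1991; K_s = 1+0.5/C = 1.0672
F_a = (F_max−F_min)/2 = 507.5 N; F_m = (F_max+F_min)/2 = 822.5 N
τ_a = K_W·8F_aD/(πd³) = 1.1991 × 520.14 = 623.68 MPa
τ_m = K_s·8F_mD/(πd³) = 1.0672 × 842.99 = 899.62 MPa
Soderberg: 1/n_f = τ_a/S_se + τ_m/S_sy = 623.68/341 + 899.62/517 = 1.82898 + 1.74009 = 3.5691
n_f = 1/3.5691 = 0.2802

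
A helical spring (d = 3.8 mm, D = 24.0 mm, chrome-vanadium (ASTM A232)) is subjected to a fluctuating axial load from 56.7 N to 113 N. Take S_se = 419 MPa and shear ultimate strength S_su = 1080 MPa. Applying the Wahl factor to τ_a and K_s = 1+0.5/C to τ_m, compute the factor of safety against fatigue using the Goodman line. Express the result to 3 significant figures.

C = D/d = 24.0/3.8 = 6.3158; K_W = (4C−1)/(4C−4)+0.615/C = 1.2385; K_s = 1+0.5/C = 1.0792
F_a = (F_max−F_min)/2 = 28.15 N; F_m = (F_max+F_min)/2 = 84.85 N
τ_a = K_W·8F_aD/(πd³) = 1.2385 × 31.353 = 38.83 MPa
τ_m = K_s·8F_mD/(πd³) = 1.0792 × 94.504 = 101.99 MPa
Goodman: 1/n_f = τ_a/S_se + τ_m/S_su = 38.83/419 + 101.99/1080 = 0.09267 + 0.09443 = 0.1871
n_f = 1/0.1871 = 5.345

5.34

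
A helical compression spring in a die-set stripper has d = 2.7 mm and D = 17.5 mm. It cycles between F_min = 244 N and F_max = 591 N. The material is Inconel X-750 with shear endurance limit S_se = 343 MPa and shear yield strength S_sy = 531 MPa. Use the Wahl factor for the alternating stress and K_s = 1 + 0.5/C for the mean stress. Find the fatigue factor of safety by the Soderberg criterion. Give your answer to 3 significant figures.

C = D/d = 17.5/2.7 = 6.4815; K_W = (4C−1)/(4C−4)+0.615/C = 1.2317; K_s = 1+0.5/C = 1.0771
F_a = (F_max−F_min)/2 = 173.5 N; F_m = (F_max+F_min)/2 = 417.5 N
τ_a = K_W·8F_aD/(πd³) = 1.2317 × 392.81 = 483.83 MPa
τ_m = K_s·8F_mD/(πd³) = 1.0771 × 945.24 = 1018.2 MPa
Soderberg: 1/n_f = τ_a/S_se + τ_m/S_sy = 483.83/343 + 1018.2/531 = 1.41059 + 1.91744 = 3.328
n_f = 1/3.328 = 0.3005

0.300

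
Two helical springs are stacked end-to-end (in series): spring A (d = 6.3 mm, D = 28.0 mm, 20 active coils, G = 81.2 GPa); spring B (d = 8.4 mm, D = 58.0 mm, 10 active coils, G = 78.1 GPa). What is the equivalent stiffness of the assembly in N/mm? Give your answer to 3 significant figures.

14.8 N/mm

k_A = Gd⁴/(8D³N_a) = (81.2×10³)(6.3⁴)/(8·28.0³·20) = 36.419 N/mm
k_B = Gd⁴/(8D³N_a) = (78.1×10³)(8.4⁴)/(8·58.0³·10) = 24.911 N/mm
Series: 1/k_eq = 1/36.419 + 1/24.911 = 0.067601; k_eq = 14.793 N/mm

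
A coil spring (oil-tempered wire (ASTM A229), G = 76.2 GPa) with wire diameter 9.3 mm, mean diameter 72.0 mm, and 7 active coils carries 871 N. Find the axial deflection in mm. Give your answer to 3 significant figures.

k = Gd⁴/(8D³N_a) = (76.2×10³)(9.3⁴)/(8·72.0³·7) = 27.271 N/mm
δ = F/k = 871 / 27.271 = 31.939 mm

31.9 mm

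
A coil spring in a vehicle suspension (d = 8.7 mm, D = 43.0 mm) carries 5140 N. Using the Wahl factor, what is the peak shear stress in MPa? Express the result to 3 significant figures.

1120 MPa

Spring index C = D/d = 43.0/8.7 = 4.9425
K_W = (4C−1)/(4C−4) + 0.615/C = 18.770/15.770 + 0.1244 = 1.3147
τ₀ = 8FD/(πd³) = 8·5140·43.0/(π·8.7³) = 1.76816e+06/2068.7 = 854.7 MPa
τ_max = K·τ₀ = 1.3147 × 854.7 = 1123.6 MPa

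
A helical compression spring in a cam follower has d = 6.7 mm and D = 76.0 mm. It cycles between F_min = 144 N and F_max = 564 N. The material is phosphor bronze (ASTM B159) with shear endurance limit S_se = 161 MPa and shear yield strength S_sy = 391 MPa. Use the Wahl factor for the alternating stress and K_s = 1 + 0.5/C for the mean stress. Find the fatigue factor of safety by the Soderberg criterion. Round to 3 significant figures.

0.644

C = D/d = 76.0/6.7 = 11.3433; K_W = (4C−1)/(4C−4)+0.615/C = 1.1267; K_s = 1+0.5/C = 1.0441
F_a = (F_max−F_min)/2 = 210 N; F_m = (F_max+F_min)/2 = 354 N
τ_a = K_W·8F_aD/(πd³) = 1.1267 × 135.13 = 152.25 MPa
τ_m = K_s·8F_mD/(πd³) = 1.0441 × 227.79 = 237.83 MPa
Soderberg: 1/n_f = τ_a/S_se + τ_m/S_sy = 152.25/161 + 237.83/391 = 0.94567 + 0.60826 = 1.5539
n_f = 1/1.5539 = 0.6435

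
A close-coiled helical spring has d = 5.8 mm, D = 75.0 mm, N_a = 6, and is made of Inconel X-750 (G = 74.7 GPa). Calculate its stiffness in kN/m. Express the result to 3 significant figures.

4.17 kN/m

k = Gd⁴/(8D³N_a) = (74.7×10³ × 5.8⁴) / (8 × 75.0³ × 6)
  = 8.45342e+07 / 2.025e+07 = 4.1745 N/mm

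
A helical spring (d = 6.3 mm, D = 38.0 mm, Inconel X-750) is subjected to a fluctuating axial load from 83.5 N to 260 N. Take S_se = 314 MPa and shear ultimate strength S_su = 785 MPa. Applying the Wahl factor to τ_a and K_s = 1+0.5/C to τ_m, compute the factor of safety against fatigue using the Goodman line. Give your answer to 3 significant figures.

4.39

C = D/d = 38.0/6.3 = 6.0317; K_W = (4C−1)/(4C−4)+0.615/C = 1.2510; K_s = 1+0.5/C = 1.0829
F_a = (F_max−F_min)/2 = 88.25 N; F_m = (F_max+F_min)/2 = 171.75 N
τ_a = K_W·8F_aD/(πd³) = 1.2510 × 34.152 = 42.725 MPa
τ_m = K_s·8F_mD/(πd³) = 1.0829 × 66.466 = 71.976 MPa
Goodman: 1/n_f = τ_a/S_se + τ_m/S_su = 42.725/314 + 71.976/785 = 0.13607 + 0.09169 = 0.22775
n_f = 1/0.22775 = 4.391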